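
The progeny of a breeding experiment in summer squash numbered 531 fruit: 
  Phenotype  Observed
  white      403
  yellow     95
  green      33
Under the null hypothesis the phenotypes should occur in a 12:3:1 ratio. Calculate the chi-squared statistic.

Total ratio parts = 16. Expected numbers out of 531:
  white: 531 × 12/16 = 398.25
  yellow: 531 × 3/16 = 99.5625
  green: 531 × 1/16 = 33.1875
χ² = Σ (O − E)² / E
  white: (403 − 398.25)² / 398.25 = 0.0567
  yellow: (95 − 99.5625)² / 99.5625 = 0.2091
  green: (33 − 33.1875)² / 33.1875 = 0.0011
χ² = 0.0567 + 0.2091 + 0.0011 = 0.2669 ≈ 0.267

0.267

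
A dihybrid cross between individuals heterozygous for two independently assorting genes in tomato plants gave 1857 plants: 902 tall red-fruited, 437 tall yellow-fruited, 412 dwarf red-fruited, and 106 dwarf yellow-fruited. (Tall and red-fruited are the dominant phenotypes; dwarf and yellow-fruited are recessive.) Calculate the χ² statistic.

A dihybrid F₂ with independent assortment and complete dominance at both loci gives a 9:3:3:1 phenotypic ratio.
Expected counts for N = 1857 under a 9:3:3:1 ratio (total parts = 16):
  tall red-fruited: 1857 × 9/16 = 1044.5625
  tall yellow-fruited: 1857 × 3/16 = 348.1875
  dwarf red-fruited: 1857 × 3/16 = 348.1875
  dwarf yellow-fruited: 1857 × 1/16 = 116.0625
χ² = Σ (O − E)² / E
  tall red-fruited: (902 − 1044.5625)² / 1044.5625 = 19.4570
  tall yellow-fruited: (437 − 348.1875)² / 348.1875 = 22.6535
  dwarf red-fruited: (412 − 348.1875)² / 348.1875 = 11.6949
  dwarf yellow-fruited: (106 − 116.0625)² / 116.0625 = 0.8724
χ² = 19.4570 + 22.6535 + 11.6949 + 0.8724 = 54.6778 ≈ 54.678

54.678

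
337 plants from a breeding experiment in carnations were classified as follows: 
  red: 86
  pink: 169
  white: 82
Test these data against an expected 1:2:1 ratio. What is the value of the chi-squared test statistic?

Total ratio parts = 4. Expected numbers out of 337:
  red: 337 × 1/4 = 84.25
  pink: 337 × 2/4 = 168.5
  white: 337 × 1/4 = 84.25
χ² = Σ (O − E)² / E
  red: (86 − 84.25)² / 84.25 = 0.0364
  pink: (169 − 168.5)² / 168.5 = 0.0015
  white: (82 − 84.25)² / 84.25 = 0.0601
χ² = 0.0364 + 0.0015 + 0.0601 = 0.098

0.098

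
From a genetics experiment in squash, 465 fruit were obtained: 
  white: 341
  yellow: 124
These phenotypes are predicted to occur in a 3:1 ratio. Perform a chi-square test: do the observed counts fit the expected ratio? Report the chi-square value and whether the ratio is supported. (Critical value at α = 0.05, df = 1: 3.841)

Expected counts for N = 465 under a 3:1 ratio (total parts = 4):
  white: 465 × 3/4 = 348.75
  yellow: 465 × 1/4 = 116.25
χ² = Σ (O − E)² / E
  white: (341 − 348.75)² / 348.75 = 0.1722
  yellow: (124 − 116.25)² / 116.25 = 0.5167
χ² = 0.1722 + 0.5167 = 0.6889 ≈ 0.689
Degrees of freedom = 2 − 1 = 1; critical value at α = 0.05 is 3.841.
Since 0.689 < 3.841, we fail to reject the null hypothesis — the data are consistent with the 3:1 ratio.

0.689; consistent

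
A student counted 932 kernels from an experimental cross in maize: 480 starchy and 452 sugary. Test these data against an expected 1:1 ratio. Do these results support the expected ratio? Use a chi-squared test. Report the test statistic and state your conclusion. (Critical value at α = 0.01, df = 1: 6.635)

0.841; consistent

Expected counts for N = 932 under a 1:1 ratio (total parts = 2):
  starchy: 932 × 1/2 = 466
  sugary: 932 × 1/2 = 466
χ² = Σ (O − E)² / E
  starchy: (480 − 466)² / 466 = 0.4206
  sugary: (452 − 466)² / 466 = 0.4206
χ² = 0.4206 + 0.4206 = 0.8412 ≈ 0.841
Degrees of freedom = 2 − 1 = 1; critical value at α = 0.01 is 6.635.
Since 0.841 < 6.635, we fail to reject the null hypothesis — the data are consistent with the 1:1 ratio.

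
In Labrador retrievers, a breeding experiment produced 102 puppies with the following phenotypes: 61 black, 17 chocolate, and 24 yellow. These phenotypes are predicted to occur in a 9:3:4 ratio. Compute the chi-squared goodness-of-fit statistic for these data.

0.553

Total ratio parts = 16. Expected numbers out of 102:
  black: 102 × 9/16 = 57.375
  chocolate: 102 × 3/16 = 19.125
  yellow: 102 × 4/16 = 25.5
χ² = Σ (O − E)² / E
  black: (61 − 57.375)² / 57.375 = 0.2290
  chocolate: (17 − 19.125)² / 19.125 = 0.2361
  yellow: (24 − 25.5)² / 25.5 = 0.0882
χ² = 0.2290 + 0.2361 + 0.0882 = 0.5533 ≈ 0.553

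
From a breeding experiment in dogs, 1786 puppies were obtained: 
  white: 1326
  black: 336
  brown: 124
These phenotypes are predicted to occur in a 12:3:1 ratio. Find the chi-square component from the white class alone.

0.136

The 12:3:1 ratio has 16 parts, so with N = 1786 the expected counts are:
  white: 1786 × 12/16 = 1339.5
  black: 1786 × 3/16 = 334.875
  brown: 1786 × 1/16 = 111.625
Contribution of white: (1326 − 1339.5)² / 1339.5 = 0.1361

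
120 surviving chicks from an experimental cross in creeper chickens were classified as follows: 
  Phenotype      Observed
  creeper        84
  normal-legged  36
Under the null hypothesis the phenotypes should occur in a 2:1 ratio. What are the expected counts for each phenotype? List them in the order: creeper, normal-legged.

80, 40

The 2:1 ratio has 3 parts, so with N = 120 the expected counts are:
  creeper: 120 × 2/3 = 80
  normal-legged: 120 × 1/3 = 40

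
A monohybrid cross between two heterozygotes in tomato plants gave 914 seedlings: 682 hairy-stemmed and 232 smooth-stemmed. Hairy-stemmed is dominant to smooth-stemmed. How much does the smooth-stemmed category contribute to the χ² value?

0.054

For a monohybrid cross between heterozygotes with complete dominance, the expected phenotypic ratio is 3:1.
Total ratio parts = 4. Expected numbers out of 914:
  hairy-stemmed: 914 × 3/4 = 685.5
  smooth-stemmed: 914 × 1/4 = 228.5
Contribution of smooth-stemmed: (232 − 228.5)² / 228.5 = 0.0536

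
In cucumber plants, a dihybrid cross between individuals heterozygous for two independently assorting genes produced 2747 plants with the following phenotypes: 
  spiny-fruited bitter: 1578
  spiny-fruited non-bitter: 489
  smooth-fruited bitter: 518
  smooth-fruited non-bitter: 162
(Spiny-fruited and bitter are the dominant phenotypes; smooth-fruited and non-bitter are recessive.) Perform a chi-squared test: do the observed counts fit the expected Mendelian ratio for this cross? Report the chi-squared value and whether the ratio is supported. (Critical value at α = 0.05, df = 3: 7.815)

A dihybrid F₂ with independent assortment and complete dominance at both loci gives a 9:3:3:1 phenotypic ratio.
Expected counts for N = 2747 under a 9:3:3:1 ratio (total parts = 16):
  spiny-fruited bitter: 2747 × 9/16 = 1545.1875
  spiny-fruited non-bitter: 2747 × 3/16 = 515.0625
  smooth-fruited bitter: 2747 × 3/16 = 515.0625
  smooth-fruited non-bitter: 2747 × 1/16 = 171.6875
χ² = Σ (O − E)² / E
  spiny-fruited bitter: (1578 − 1545.1875)² / 1545.1875 = 0.6968
  spiny-fruited non-bitter: (489 − 515.0625)² / 515.0625 = 1.3188
  smooth-fruited bitter: (518 − 515.0625)² / 515.0625 = 0.0168
  smooth-fruited non-bitter: (162 − 171.6875)² / 171.6875 = 0.5466
χ² = 0.6968 + 1.3188 + 0.0168 + 0.5466 = 2.579
Degrees of freedom = 4 − 1 = 3; critical value at α = 0.05 is 7.815.
Since 2.579 < 7.815, we fail to reject the null hypothesis — the data are consistent with the 9:3:3:1 ratio.

2.579; consistent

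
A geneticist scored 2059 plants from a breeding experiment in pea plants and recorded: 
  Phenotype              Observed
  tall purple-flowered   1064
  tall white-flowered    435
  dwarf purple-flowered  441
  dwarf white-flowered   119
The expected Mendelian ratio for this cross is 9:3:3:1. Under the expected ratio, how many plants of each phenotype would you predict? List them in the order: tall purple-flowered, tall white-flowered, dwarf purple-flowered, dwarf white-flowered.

1158.1875, 386.0625, 386.0625, 128.6875

Expected counts for N = 2059 under a 9:3:3:1 ratio (total parts = 16):
  tall purple-flowered: 2059 × 9/16 = 1158.1875
  tall white-flowered: 2059 × 3/16 = 386.0625
  dwarf purple-flowered: 2059 × 3/16 = 386.0625
  dwarf white-flowered: 2059 × 1/16 = 128.6875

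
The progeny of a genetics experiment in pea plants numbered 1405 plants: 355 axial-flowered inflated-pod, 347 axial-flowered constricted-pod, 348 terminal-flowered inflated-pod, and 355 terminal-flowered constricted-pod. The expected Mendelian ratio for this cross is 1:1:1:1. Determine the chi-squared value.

Total ratio parts = 4. Expected numbers out of 1405:
  axial-flowered inflated-pod: 1405 × 1/4 = 351.25
  axial-flowered constricted-pod: 1405 × 1/4 = 351.25
  terminal-flowered inflated-pod: 1405 × 1/4 = 351.25
  terminal-flowered constricted-pod: 1405 × 1/4 = 351.25
χ² = Σ (O − E)² / E
  axial-flowered inflated-pod: (355 − 351.25)² / 351.25 = 0.0400
  axial-flowered constricted-pod: (347 − 351.25)² / 351.25 = 0.0514
  terminal-flowered inflated-pod: (348 − 351.25)² / 351.25 = 0.0301
  terminal-flowered constricted-pod: (355 − 351.25)² / 351.25 = 0.0400
χ² = 0.0400 + 0.0514 + 0.0301 + 0.0400 = 0.1615 ≈ 0.162

0.162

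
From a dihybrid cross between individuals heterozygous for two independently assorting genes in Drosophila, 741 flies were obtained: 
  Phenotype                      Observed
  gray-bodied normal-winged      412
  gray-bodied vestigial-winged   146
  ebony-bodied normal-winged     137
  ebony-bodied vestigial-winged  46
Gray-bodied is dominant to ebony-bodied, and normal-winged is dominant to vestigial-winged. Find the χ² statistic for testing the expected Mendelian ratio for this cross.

0.444

A dihybrid F₂ with independent assortment and complete dominance at both loci gives a 9:3:3:1 phenotypic ratio.
Total ratio parts = 16. Expected numbers out of 741:
  gray-bodied normal-winged: 741 × 9/16 = 416.8125
  gray-bodied vestigial-winged: 741 × 3/16 = 138.9375
  ebony-bodied normal-winged: 741 × 3/16 = 138.9375
  ebony-bodied vestigial-winged: 741 × 1/16 = 46.3125
χ² = Σ (O − E)² / E
  gray-bodied normal-winged: (412 − 416.8125)² / 416.8125 = 0.0556
  gray-bodied vestigial-winged: (146 − 138.9375)² / 138.9375 = 0.3590
  ebony-bodied normal-winged: (137 − 138.9375)² / 138.9375 = 0.0270
  ebony-bodied vestigial-winged: (46 − 46.3125)² / 46.3125 = 0.0021
χ² = 0.0556 + 0.3590 + 0.0270 + 0.0021 = 0.4437 ≈ 0.444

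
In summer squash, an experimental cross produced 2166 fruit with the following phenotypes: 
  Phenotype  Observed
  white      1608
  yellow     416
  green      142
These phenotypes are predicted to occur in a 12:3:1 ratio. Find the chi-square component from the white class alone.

0.168

Expected counts for N = 2166 under a 12:3:1 ratio (total parts = 16):
  white: 2166 × 12/16 = 1624.5
  yellow: 2166 × 3/16 = 406.125
  green: 2166 × 1/16 = 135.375
Contribution of white: (1608 − 1624.5)² / 1624.5 = 0.1676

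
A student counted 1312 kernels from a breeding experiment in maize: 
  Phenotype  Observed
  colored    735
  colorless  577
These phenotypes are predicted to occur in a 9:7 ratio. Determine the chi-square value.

Total ratio parts = 16. Expected numbers out of 1312:
  colored: 1312 × 9/16 = 738
  colorless: 1312 × 7/16 = 574
χ² = Σ (O − E)² / E
  colored: (735 − 738)² / 738 = 0.0122
  colorless: (577 − 574)² / 574 = 0.0157
χ² = 0.0122 + 0.0157 = 0.0279 ≈ 0.028

0.028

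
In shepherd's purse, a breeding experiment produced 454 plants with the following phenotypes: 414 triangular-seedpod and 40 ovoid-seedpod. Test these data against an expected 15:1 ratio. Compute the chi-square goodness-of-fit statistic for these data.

5.080

Under the 15:1 hypothesis (Σ ratio = 16, N = 454):
  triangular-seedpod: 454 × 15/16 = 425.625
  ovoid-seedpod: 454 × 1/16 = 28.375
χ² = Σ (O − E)² / E
  triangular-seedpod: (414 − 425.625)² / 425.625 = 0.3175
  ovoid-seedpod: (40 − 28.375)² / 28.375 = 4.7627
χ² = 0.3175 + 4.7627 = 5.0802 ≈ 5.080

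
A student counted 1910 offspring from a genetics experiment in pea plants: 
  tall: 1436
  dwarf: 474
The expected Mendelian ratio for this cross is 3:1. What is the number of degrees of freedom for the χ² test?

A goodness-of-fit test with 2 phenotype classes has df = 2 − 1 = 1.

1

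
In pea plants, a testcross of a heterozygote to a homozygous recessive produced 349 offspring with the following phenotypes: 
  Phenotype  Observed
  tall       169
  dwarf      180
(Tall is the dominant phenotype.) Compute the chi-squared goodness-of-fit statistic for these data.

A testcross of a heterozygote (Aa × aa) gives a 1:1 phenotypic ratio.
Under the 1:1 hypothesis (Σ ratio = 2, N = 349):
  tall: 349 × 1/2 = 174.5
  dwarf: 349 × 1/2 = 174.5
χ² = Σ (O − E)² / E
  tall: (169 − 174.5)² / 174.5 = 0.1734
  dwarf: (180 − 174.5)² / 174.5 = 0.1734
χ² = 0.1734 + 0.1734 = 0.3468 ≈ 0.347

0.347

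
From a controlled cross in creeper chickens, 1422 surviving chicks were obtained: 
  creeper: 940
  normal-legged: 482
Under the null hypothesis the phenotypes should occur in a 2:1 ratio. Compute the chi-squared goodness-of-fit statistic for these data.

0.203

The 2:1 ratio has 3 parts, so with N = 1422 the expected counts are:
  creeper: 1422 × 2/3 = 948
  normal-legged: 1422 × 1/3 = 474
χ² = Σ (O − E)² / E
  creeper: (940 − 948)² / 948 = 0.0675
  normal-legged: (482 − 474)² / 474 = 0.1350
χ² = 0.0675 + 0.1350 = 0.2025 ≈ 0.203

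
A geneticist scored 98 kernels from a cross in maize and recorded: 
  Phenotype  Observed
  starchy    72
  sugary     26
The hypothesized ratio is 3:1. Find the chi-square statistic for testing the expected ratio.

0.122

The 3:1 ratio has 4 parts, so with N = 98 the expected counts are:
  starchy: 98 × 3/4 = 73.5
  sugary: 98 × 1/4 = 24.5
χ² = Σ (O − E)² / E
  starchy: (72 − 73.5)² / 73.5 = 0.0306
  sugary: (26 − 24.5)² / 24.5 = 0.0918
χ² = 0.0306 + 0.0918 = 0.1224 ≈ 0.122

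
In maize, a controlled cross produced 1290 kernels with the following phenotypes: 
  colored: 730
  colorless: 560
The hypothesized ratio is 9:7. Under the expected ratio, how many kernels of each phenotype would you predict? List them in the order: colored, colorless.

725.625, 564.375

The 9:7 ratio has 16 parts, so with N = 1290 the expected counts are:
  colored: 1290 × 9/16 = 725.625
  colorless: 1290 × 7/16 = 564.375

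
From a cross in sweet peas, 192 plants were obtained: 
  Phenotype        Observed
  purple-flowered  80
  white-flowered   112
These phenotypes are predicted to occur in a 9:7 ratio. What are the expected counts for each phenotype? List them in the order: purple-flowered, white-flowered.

The 9:7 ratio has 16 parts, so with N = 192 the expected counts are:
  purple-flowered: 192 × 9/16 = 108
  white-flowered: 192 × 7/16 = 84

108, 84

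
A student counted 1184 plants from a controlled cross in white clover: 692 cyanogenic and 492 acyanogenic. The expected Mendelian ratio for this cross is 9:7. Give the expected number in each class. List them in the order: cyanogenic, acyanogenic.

666, 518

The 9:7 ratio has 16 parts, so with N = 1184 the expected counts are:
  cyanogenic: 1184 × 9/16 = 666
  acyanogenic: 1184 × 7/16 = 518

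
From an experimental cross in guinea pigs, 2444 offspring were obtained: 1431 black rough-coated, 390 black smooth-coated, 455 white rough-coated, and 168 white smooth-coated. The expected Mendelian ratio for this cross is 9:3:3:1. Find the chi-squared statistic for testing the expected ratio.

14.012

Expected counts for N = 2444 under a 9:3:3:1 ratio (total parts = 16):
  black rough-coated: 2444 × 9/16 = 1374.75
  black smooth-coated: 2444 × 3/16 = 458.25
  white rough-coated: 2444 × 3/16 = 458.25
  white smooth-coated: 2444 × 1/16 = 152.75
χ² = Σ (O − E)² / E
  black rough-coated: (1431 − 1374.75)² / 1374.75 = 2.3016
  black smooth-coated: (390 − 458.25)² / 458.25 = 10.1649
  white rough-coated: (455 − 458.25)² / 458.25 = 0.0230
  white smooth-coated: (168 − 152.75)² / 152.75 = 1.5225
χ² = 2.3016 + 10.1649 + 0.0230 + 1.5225 = 14.012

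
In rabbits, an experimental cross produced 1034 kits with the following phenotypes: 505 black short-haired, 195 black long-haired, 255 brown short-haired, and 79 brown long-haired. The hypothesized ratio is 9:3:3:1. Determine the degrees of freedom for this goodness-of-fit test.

3

A goodness-of-fit test with 4 phenotype classes has df = 4 − 1 = 3.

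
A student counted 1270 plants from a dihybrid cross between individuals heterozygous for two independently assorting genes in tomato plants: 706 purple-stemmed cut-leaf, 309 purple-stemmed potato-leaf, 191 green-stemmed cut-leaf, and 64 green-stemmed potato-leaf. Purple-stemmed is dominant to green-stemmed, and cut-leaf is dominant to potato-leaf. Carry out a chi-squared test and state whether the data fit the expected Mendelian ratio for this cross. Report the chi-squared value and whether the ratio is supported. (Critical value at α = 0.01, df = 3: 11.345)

33.497; not consistent

A dihybrid F₂ with independent assortment and complete dominance at both loci gives a 9:3:3:1 phenotypic ratio.
Expected counts for N = 1270 under a 9:3:3:1 ratio (total parts = 16):
  purple-stemmed cut-leaf: 1270 × 9/16 = 714.375
  purple-stemmed potato-leaf: 1270 × 3/16 = 238.125
  green-stemmed cut-leaf: 1270 × 3/16 = 238.125
  green-stemmed potato-leaf: 1270 × 1/16 = 79.375
χ² = Σ (O − E)² / E
  purple-stemmed cut-leaf: (706 − 714.375)² / 714.375 = 0.0982
  purple-stemmed potato-leaf: (309 − 238.125)² / 238.125 = 21.0951
  green-stemmed cut-leaf: (191 − 238.125)² / 238.125 = 9.3260
  green-stemmed potato-leaf: (64 − 79.375)² / 79.375 = 2.9781
χ² = 0.0982 + 21.0951 + 9.3260 + 2.9781 = 33.4974 ≈ 33.497
Degrees of freedom = 4 − 1 = 3; critical value at α = 0.01 is 11.345.
Since 33.497 > 11.345, we reject the null hypothesis — the data do not fit the 9:3:3:1 ratio.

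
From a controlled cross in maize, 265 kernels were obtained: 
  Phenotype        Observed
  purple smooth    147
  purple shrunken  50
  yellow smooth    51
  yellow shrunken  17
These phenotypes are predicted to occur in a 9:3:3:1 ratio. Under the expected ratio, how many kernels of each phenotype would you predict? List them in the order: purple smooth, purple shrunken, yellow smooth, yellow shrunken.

149.0625, 49.6875, 49.6875, 16.5625

Under the 9:3:3:1 hypothesis (Σ ratio = 16, N = 265):
  purple smooth: 265 × 9/16 = 149.0625
  purple shrunken: 265 × 3/16 = 49.6875
  yellow smooth: 265 × 3/16 = 49.6875
  yellow shrunken: 265 × 1/16 = 16.5625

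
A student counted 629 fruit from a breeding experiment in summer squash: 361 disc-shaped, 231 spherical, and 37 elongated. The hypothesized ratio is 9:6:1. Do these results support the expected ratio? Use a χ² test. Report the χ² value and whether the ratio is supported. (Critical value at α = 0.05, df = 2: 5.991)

Total ratio parts = 16. Expected numbers out of 629:
  disc-shaped: 629 × 9/16 = 353.8125
  spherical: 629 × 6/16 = 235.875
  elongated: 629 × 1/16 = 39.3125
χ² = Σ (O − E)² / E
  disc-shaped: (361 − 353.8125)² / 353.8125 = 0.1460
  spherical: (231 − 235.875)² / 235.875 = 0.1008
  elongated: (37 − 39.3125)² / 39.3125 = 0.1360
χ² = 0.1460 + 0.1008 + 0.1360 = 0.3828 ≈ 0.383
Degrees of freedom = 3 − 1 = 2; critical value at α = 0.05 is 5.991.
Since 0.383 < 5.991, we fail to reject the null hypothesis — the data are consistent with the 9:6:1 ratio.

0.383; consistent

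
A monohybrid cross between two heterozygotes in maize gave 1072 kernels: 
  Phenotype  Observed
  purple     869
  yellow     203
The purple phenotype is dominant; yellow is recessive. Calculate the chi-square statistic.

21.020

For a monohybrid cross between heterozygotes with complete dominance, the expected phenotypic ratio is 3:1.
The 3:1 ratio has 4 parts, so with N = 1072 the expected counts are:
  purple: 1072 × 3/4 = 804
  yellow: 1072 × 1/4 = 268
χ² = Σ (O − E)² / E
  purple: (869 − 804)² / 804 = 5.2550
  yellow: (203 − 268)² / 268 = 15.7649
χ² = 5.2550 + 15.7649 = 21.0199 ≈ 21.020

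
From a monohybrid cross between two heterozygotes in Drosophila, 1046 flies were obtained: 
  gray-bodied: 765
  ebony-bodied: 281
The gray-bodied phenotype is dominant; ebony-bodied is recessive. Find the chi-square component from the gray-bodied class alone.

0.485

For a monohybrid cross between heterozygotes with complete dominance, the expected phenotypic ratio is 3:1.
Total ratio parts = 4. Expected numbers out of 1046:
  gray-bodied: 1046 × 3/4 = 784.5
  ebony-bodied: 1046 × 1/4 = 261.5
Contribution of gray-bodied: (765 − 784.5)² / 784.5 = 0.4847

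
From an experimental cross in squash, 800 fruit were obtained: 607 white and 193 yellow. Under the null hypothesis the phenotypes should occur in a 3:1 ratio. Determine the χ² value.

Expected counts for N = 800 under a 3:1 ratio (total parts = 4):
  white: 800 × 3/4 = 600
  yellow: 800 × 1/4 = 200
χ² = Σ (O − E)² / E
  white: (607 − 600)² / 600 = 0.0817
  yellow: (193 − 200)² / 200 = 0.2450
χ² = 0.0817 + 0.2450 = 0.3267 ≈ 0.327

0.327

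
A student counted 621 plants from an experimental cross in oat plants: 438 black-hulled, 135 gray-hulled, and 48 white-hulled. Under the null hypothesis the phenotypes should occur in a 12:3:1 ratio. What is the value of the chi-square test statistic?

Expected counts for N = 621 under a 12:3:1 ratio (total parts = 16):
  black-hulled: 621 × 12/16 = 465.75
  gray-hulled: 621 × 3/16 = 116.4375
  white-hulled: 621 × 1/16 = 38.8125
χ² = Σ (O − E)² / E
  black-hulled: (438 − 465.75)² / 465.75 = 1.6534
  gray-hulled: (135 − 116.4375)² / 116.4375 = 2.9592
  white-hulled: (48 − 38.8125)² / 38.8125 = 2.1748
χ² = 1.6534 + 2.9592 + 2.1748 = 6.7874 ≈ 6.787

6.787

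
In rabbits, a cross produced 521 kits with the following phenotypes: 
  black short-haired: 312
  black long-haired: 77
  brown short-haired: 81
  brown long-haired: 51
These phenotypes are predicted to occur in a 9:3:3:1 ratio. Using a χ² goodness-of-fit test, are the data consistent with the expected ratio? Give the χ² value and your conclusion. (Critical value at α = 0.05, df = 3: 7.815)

18.895; not consistent

Total ratio parts = 16. Expected numbers out of 521:
  black short-haired: 521 × 9/16 = 293.0625
  black long-haired: 521 × 3/16 = 97.6875
  brown short-haired: 521 × 3/16 = 97.6875
  brown long-haired: 521 × 1/16 = 32.5625
χ² = Σ (O − E)² / E
  black short-haired: (312 − 293.0625)² / 293.0625 = 1.2237
  black long-haired: (77 − 97.6875)² / 97.6875 = 4.3810
  brown short-haired: (81 − 97.6875)² / 97.6875 = 2.8506
  brown long-haired: (51 − 32.5625)² / 32.5625 = 10.4397
χ² = 1.2237 + 4.3810 + 2.8506 + 10.4397 = 18.895
Degrees of freedom = 4 − 1 = 3; critical value at α = 0.05 is 7.815.
Since 18.895 > 7.815, we reject the null hypothesis — the data do not fit the 9:3:3:1 ratio.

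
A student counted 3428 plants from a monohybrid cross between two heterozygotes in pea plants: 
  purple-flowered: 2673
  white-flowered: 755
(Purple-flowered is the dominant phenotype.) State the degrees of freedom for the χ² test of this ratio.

1

For a monohybrid cross between heterozygotes with complete dominance, the expected phenotypic ratio is 3:1.
A goodness-of-fit test with 2 phenotype classes has df = 2 − 1 = 1.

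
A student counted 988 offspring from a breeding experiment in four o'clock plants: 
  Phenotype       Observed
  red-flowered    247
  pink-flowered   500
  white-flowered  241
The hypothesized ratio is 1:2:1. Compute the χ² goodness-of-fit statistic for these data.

Expected counts for N = 988 under a 1:2:1 ratio (total parts = 4):
  red-flowered: 988 × 1/4 = 247
  pink-flowered: 988 × 2/4 = 494
  white-flowered: 988 × 1/4 = 247
χ² = Σ (O − E)² / E
  red-flowered: (247 − 247)² / 247 = 0.0000
  pink-flowered: (500 − 494)² / 494 = 0.0729
  white-flowered: (241 − 247)² / 247 = 0.1457
χ² = 0.0000 + 0.0729 + 0.1457 = 0.2186 ≈ 0.219

0.219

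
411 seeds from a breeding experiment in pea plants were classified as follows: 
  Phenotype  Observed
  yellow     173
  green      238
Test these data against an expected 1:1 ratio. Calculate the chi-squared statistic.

The 1:1 ratio has 2 parts, so with N = 411 the expected counts are:
  yellow: 411 × 1/2 = 205.5
  green: 411 × 1/2 = 205.5
χ² = Σ (O − E)² / E
  yellow: (173 − 205.5)² / 205.5 = 5.1399
  green: (238 − 205.5)² / 205.5 = 5.1399
χ² = 5.1399 + 5.1399 = 10.2798 ≈ 10.280

10.280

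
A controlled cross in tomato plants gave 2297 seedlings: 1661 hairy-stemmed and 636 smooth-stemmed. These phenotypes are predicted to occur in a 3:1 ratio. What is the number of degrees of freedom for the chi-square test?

A goodness-of-fit test with 2 phenotype classes has df = 2 − 1 = 1.

1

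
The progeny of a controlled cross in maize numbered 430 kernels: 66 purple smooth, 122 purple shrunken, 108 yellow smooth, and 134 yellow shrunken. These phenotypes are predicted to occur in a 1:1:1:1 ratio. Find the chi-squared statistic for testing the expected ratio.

Expected counts for N = 430 under a 1:1:1:1 ratio (total parts = 4):
  purple smooth: 430 × 1/4 = 107.5
  purple shrunken: 430 × 1/4 = 107.5
  yellow smooth: 430 × 1/4 = 107.5
  yellow shrunken: 430 × 1/4 = 107.5
χ² = Σ (O − E)² / E
  purple smooth: (66 − 107.5)² / 107.5 = 16.0209
  purple shrunken: (122 − 107.5)² / 107.5 = 1.9558
  yellow smooth: (108 − 107.5)² / 107.5 = 0.0023
  yellow shrunken: (134 − 107.5)² / 107.5 = 6.5326
χ² = 16.0209 + 1.9558 + 0.0023 + 6.5326 = 24.5116 ≈ 24.512

24.512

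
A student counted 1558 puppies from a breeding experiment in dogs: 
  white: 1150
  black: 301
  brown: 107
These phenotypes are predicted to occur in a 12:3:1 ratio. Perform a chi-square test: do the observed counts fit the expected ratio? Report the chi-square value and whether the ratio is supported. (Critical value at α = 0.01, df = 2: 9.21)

1.514; consistent

The 12:3:1 ratio has 16 parts, so with N = 1558 the expected counts are:
  white: 1558 × 12/16 = 1168.5
  black: 1558 × 3/16 = 292.125
  brown: 1558 × 1/16 = 97.375
χ² = Σ (O − E)² / E
  white: (1150 − 1168.5)² / 1168.5 = 0.2929
  black: (301 − 292.125)² / 292.125 = 0.2696
  brown: (107 − 97.375)² / 97.375 = 0.9514
χ² = 0.2929 + 0.2696 + 0.9514 = 1.5139 ≈ 1.514
Degrees of freedom = 3 − 1 = 2; critical value at α = 0.01 is 9.21.
Since 1.514 < 9.21, we fail to reject the null hypothesis — the data are consistent with the 12:3:1 ratio.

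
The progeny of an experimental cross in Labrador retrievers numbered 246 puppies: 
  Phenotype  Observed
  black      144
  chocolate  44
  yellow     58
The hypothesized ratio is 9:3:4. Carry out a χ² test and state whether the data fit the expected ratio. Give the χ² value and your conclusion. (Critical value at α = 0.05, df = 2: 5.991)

The 9:3:4 ratio has 16 parts, so with N = 246 the expected counts are:
  black: 246 × 9/16 = 138.375
  chocolate: 246 × 3/16 = 46.125
  yellow: 246 × 4/16 = 61.5
χ² = Σ (O − E)² / E
  black: (144 − 138.375)² / 138.375 = 0.2287
  chocolate: (44 − 46.125)² / 46.125 = 0.0979
  yellow: (58 − 61.5)² / 61.5 = 0.1992
χ² = 0.2287 + 0.0979 + 0.1992 = 0.5258 ≈ 0.526
Degrees of freedom = 3 − 1 = 2; critical value at α = 0.05 is 5.991.
Since 0.526 < 5.991, we fail to reject the null hypothesis — the data are consistent with the 9:3:4 ratio.

0.526; consistent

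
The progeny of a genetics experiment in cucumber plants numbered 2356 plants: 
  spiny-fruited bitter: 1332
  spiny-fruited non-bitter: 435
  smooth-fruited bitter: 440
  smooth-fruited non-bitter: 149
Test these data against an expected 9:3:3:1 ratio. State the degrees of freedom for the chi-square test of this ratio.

A goodness-of-fit test with 4 phenotype classes has df = 4 − 1 = 3.

3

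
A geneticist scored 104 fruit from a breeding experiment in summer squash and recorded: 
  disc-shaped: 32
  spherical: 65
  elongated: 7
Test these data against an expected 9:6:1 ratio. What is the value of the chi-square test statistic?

Total ratio parts = 16. Expected numbers out of 104:
  disc-shaped: 104 × 9/16 = 58.5
  spherical: 104 × 6/16 = 39
  elongated: 104 × 1/16 = 6.5
χ² = Σ (O − E)² / E
  disc-shaped: (32 − 58.5)² / 58.5 = 12.0043
  spherical: (65 − 39)² / 39 = 17.3333
  elongated: (7 − 6.5)² / 6.5 = 0.0385
χ² = 12.0043 + 17.3333 + 0.0385 = 29.3761 ≈ 29.376

29.376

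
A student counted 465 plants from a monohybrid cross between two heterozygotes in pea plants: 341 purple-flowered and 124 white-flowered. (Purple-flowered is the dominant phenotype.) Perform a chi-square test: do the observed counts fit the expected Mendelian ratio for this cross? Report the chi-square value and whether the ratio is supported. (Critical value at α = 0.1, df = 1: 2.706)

For a monohybrid cross between heterozygotes with complete dominance, the expected phenotypic ratio is 3:1.
Expected counts for N = 465 under a 3:1 ratio (total parts = 4):
  purple-flowered: 465 × 3/4 = 348.75
  white-flowered: 465 × 1/4 = 116.25
χ² = Σ (O − E)² / E
  purple-flowered: (341 − 348.75)² / 348.75 = 0.1722
  white-flowered: (124 − 116.25)² / 116.25 = 0.5167
χ² = 0.1722 + 0.5167 = 0.6889 ≈ 0.689
Degrees of freedom = 2 − 1 = 1; critical value at α = 0.1 is 2.706.
Since 0.689 < 2.706, we fail to reject the null hypothesis — the data are consistent with the 3:1 ratio.

0.689; consistent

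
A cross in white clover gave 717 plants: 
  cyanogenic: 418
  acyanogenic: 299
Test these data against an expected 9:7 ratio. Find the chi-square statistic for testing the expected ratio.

Under the 9:7 hypothesis (Σ ratio = 16, N = 717):
  cyanogenic: 717 × 9/16 = 403.3125
  acyanogenic: 717 × 7/16 = 313.6875
χ² = Σ (O − E)² / E
  cyanogenic: (418 − 403.3125)² / 403.3125 = 0.5349
  acyanogenic: (299 − 313.6875)² / 313.6875 = 0.6877
χ² = 0.5349 + 0.6877 = 1.2226 ≈ 1.223

1.223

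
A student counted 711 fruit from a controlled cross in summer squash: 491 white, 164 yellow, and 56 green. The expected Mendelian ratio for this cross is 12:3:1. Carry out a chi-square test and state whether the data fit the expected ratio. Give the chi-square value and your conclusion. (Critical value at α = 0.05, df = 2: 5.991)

Under the 12:3:1 hypothesis (Σ ratio = 16, N = 711):
  white: 711 × 12/16 = 533.25
  yellow: 711 × 3/16 = 133.3125
  green: 711 × 1/16 = 44.4375
χ² = Σ (O − E)² / E
  white: (491 − 533.25)² / 533.25 = 3.3475
  yellow: (164 − 133.3125)² / 133.3125 = 7.0640
  green: (56 − 44.4375)² / 44.4375 = 3.0085
χ² = 3.3475 + 7.0640 + 3.0085 = 13.420
Degrees of freedom = 3 − 1 = 2; critical value at α = 0.05 is 5.991.
Since 13.420 > 5.991, we reject the null hypothesis — the data do not fit the 12:3:1 ratio.

13.420; not consistent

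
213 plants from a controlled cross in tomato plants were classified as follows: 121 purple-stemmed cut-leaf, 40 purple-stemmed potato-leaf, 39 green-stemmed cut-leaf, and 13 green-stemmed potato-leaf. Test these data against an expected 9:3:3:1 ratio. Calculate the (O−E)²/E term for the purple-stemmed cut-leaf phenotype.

Expected counts for N = 213 under a 9:3:3:1 ratio (total parts = 16):
  purple-stemmed cut-leaf: 213 × 9/16 = 119.8125
  purple-stemmed potato-leaf: 213 × 3/16 = 39.9375
  green-stemmed cut-leaf: 213 × 3/16 = 39.9375
  green-stemmed potato-leaf: 213 × 1/16 = 13.3125
Contribution of purple-stemmed cut-leaf: (121 − 119.8125)² / 119.8125 = 0.0118

0.012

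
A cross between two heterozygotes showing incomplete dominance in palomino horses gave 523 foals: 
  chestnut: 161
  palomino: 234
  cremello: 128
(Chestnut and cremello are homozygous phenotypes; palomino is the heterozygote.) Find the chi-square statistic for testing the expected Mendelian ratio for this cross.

9.948

With incomplete dominance, a heterozygote × heterozygote cross gives a 1:2:1 phenotypic ratio.
Total ratio parts = 4. Expected numbers out of 523:
  chestnut: 523 × 1/4 = 130.75
  palomino: 523 × 2/4 = 261.5
  cremello: 523 × 1/4 = 130.75
χ² = Σ (O − E)² / E
  chestnut: (161 − 130.75)² / 130.75 = 6.9986
  palomino: (234 − 261.5)² / 261.5 = 2.8920
  cremello: (128 − 130.75)² / 130.75 = 0.0578
χ² = 6.9986 + 2.8920 + 0.0578 = 9.9484 ≈ 9.948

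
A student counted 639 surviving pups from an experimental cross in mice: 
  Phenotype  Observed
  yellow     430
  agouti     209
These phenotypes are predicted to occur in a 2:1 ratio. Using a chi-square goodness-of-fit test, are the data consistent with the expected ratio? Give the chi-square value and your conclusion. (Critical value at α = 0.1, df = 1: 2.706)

0.113; consistent

The 2:1 ratio has 3 parts, so with N = 639 the expected counts are:
  yellow: 639 × 2/3 = 426
  agouti: 639 × 1/3 = 213
χ² = Σ (O − E)² / E
  yellow: (430 − 426)² / 426 = 0.0376
  agouti: (209 − 213)² / 213 = 0.0751
χ² = 0.0376 + 0.0751 = 0.1127 ≈ 0.113
Degrees of freedom = 2 − 1 = 1; critical value at α = 0.1 is 2.706.
Since 0.113 < 2.706, we fail to reject the null hypothesis — the data are consistent with the 2:1 ratio.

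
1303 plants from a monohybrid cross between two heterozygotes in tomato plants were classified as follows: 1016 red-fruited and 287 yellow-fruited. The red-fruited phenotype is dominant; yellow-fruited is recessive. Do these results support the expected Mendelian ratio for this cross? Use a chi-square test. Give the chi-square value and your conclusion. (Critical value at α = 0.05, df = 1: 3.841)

For a monohybrid cross between heterozygotes with complete dominance, the expected phenotypic ratio is 3:1.
Expected counts for N = 1303 under a 3:1 ratio (total parts = 4):
  red-fruited: 1303 × 3/4 = 977.25
  yellow-fruited: 1303 × 1/4 = 325.75
χ² = Σ (O − E)² / E
  red-fruited: (1016 − 977.25)² / 977.25 = 1.5365
  yellow-fruited: (287 − 325.75)² / 325.75 = 4.6096
χ² = 1.5365 + 4.6096 = 6.1461 ≈ 6.146
Degrees of freedom = 2 − 1 = 1; critical value at α = 0.05 is 3.841.
Since 6.146 > 3.841, we reject the null hypothesis — the data do not fit the 3:1 ratio.

6.146; not consistent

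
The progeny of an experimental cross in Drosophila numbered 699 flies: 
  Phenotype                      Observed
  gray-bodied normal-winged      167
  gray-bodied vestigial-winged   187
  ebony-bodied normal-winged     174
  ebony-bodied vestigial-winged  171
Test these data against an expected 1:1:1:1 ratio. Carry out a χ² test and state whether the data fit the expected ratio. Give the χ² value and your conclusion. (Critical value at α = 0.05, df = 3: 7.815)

1.286; consistent

Expected counts for N = 699 under a 1:1:1:1 ratio (total parts = 4):
  gray-bodied normal-winged: 699 × 1/4 = 174.75
  gray-bodied vestigial-winged: 699 × 1/4 = 174.75
  ebony-bodied normal-winged: 699 × 1/4 = 174.75
  ebony-bodied vestigial-winged: 699 × 1/4 = 174.75
χ² = Σ (O − E)² / E
  gray-bodied normal-winged: (167 − 174.75)² / 174.75 = 0.3437
  gray-bodied vestigial-winged: (187 − 174.75)² / 174.75 = 0.8587
  ebony-bodied normal-winged: (174 − 174.75)² / 174.75 = 0.0032
  ebony-bodied vestigial-winged: (171 − 174.75)² / 174.75 = 0.0805
χ² = 0.3437 + 0.8587 + 0.0032 + 0.0805 = 1.2861 ≈ 1.286
Degrees of freedom = 4 − 1 = 3; critical value at α = 0.05 is 7.815.
Since 1.286 < 7.815, we fail to reject the null hypothesis — the data are consistent with the 1:1:1:1 ratio.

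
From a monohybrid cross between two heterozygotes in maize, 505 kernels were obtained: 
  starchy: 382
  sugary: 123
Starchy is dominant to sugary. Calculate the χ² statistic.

0.112

For a monohybrid cross between heterozygotes with complete dominance, the expected phenotypic ratio is 3:1.
Total ratio parts = 4. Expected numbers out of 505:
  starchy: 505 × 3/4 = 378.75
  sugary: 505 × 1/4 = 126.25
χ² = Σ (O − E)² / E
  starchy: (382 − 378.75)² / 378.75 = 0.0279
  sugary: (123 − 126.25)² / 126.25 = 0.0837
χ² = 0.0279 + 0.0837 = 0.1116 ≈ 0.112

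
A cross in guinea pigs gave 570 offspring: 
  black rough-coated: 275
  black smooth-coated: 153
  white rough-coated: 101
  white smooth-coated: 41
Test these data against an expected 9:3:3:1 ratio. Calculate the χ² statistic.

27.533

Under the 9:3:3:1 hypothesis (Σ ratio = 16, N = 570):
  black rough-coated: 570 × 9/16 = 320.625
  black smooth-coated: 570 × 3/16 = 106.875
  white rough-coated: 570 × 3/16 = 106.875
  white smooth-coated: 570 × 1/16 = 35.625
χ² = Σ (O − E)² / E
  black rough-coated: (275 − 320.625)² / 320.625 = 6.4924
  black smooth-coated: (153 − 106.875)² / 106.875 = 19.9066
  white rough-coated: (101 − 106.875)² / 106.875 = 0.3230
  white smooth-coated: (41 − 35.625)² / 35.625 = 0.8110
χ² = 6.4924 + 19.9066 + 0.3230 + 0.8110 = 27.533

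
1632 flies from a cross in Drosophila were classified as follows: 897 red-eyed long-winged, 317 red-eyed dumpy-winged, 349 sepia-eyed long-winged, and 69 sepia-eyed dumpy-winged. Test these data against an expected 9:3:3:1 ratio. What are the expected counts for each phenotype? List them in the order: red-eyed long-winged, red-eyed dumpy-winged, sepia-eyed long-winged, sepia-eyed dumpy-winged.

The 9:3:3:1 ratio has 16 parts, so with N = 1632 the expected counts are:
  red-eyed long-winged: 1632 × 9/16 = 918
  red-eyed dumpy-winged: 1632 × 3/16 = 306
  sepia-eyed long-winged: 1632 × 3/16 = 306
  sepia-eyed dumpy-winged: 1632 × 1/16 = 102

918, 306, 306, 102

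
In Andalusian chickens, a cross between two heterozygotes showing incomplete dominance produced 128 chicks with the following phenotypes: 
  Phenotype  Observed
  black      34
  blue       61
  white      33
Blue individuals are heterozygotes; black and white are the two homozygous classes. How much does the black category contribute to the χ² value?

With incomplete dominance, a heterozygote × heterozygote cross gives a 1:2:1 phenotypic ratio.
Expected counts for N = 128 under a 1:2:1 ratio (total parts = 4):
  black: 128 × 1/4 = 32
  blue: 128 × 2/4 = 64
  white: 128 × 1/4 = 32
Contribution of black: (34 − 32)² / 32 = 0.1250

0.125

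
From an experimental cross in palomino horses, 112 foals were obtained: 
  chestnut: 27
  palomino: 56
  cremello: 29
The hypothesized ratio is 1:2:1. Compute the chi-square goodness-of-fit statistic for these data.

Total ratio parts = 4. Expected numbers out of 112:
  chestnut: 112 × 1/4 = 28
  palomino: 112 × 2/4 = 56
  cremello: 112 × 1/4 = 28
χ² = Σ (O − E)² / E
  chestnut: (27 − 28)² / 28 = 0.0357
  palomino: (56 − 56)² / 56 = 0.0000
  cremello: (29 − 28)² / 28 = 0.0357
χ² = 0.0357 + 0.0000 + 0.0357 = 0.0714 ≈ 0.071

0.071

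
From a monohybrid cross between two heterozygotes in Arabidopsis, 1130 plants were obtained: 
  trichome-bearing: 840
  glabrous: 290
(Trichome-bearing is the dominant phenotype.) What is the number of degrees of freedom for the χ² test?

For a monohybrid cross between heterozygotes with complete dominance, the expected phenotypic ratio is 3:1.
A goodness-of-fit test with 2 phenotype classes has df = 2 − 1 = 1.

1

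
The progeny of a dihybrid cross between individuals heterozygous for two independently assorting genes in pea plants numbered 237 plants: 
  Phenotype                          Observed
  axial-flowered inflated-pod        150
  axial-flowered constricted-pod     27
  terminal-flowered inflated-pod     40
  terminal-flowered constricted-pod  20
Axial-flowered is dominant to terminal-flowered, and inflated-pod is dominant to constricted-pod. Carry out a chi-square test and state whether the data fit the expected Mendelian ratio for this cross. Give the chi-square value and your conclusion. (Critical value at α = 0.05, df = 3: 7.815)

11.191; not consistent

A dihybrid F₂ with independent assortment and complete dominance at both loci gives a 9:3:3:1 phenotypic ratio.
Total ratio parts = 16. Expected numbers out of 237:
  axial-flowered inflated-pod: 237 × 9/16 = 133.3125
  axial-flowered constricted-pod: 237 × 3/16 = 44.4375
  terminal-flowered inflated-pod: 237 × 3/16 = 44.4375
  terminal-flowered constricted-pod: 237 × 1/16 = 14.8125
χ² = Σ (O − E)² / E
  axial-flowered inflated-pod: (150 − 133.3125)² / 133.3125 = 2.0889
  axial-flowered constricted-pod: (27 − 44.4375)² / 44.4375 = 6.8426
  terminal-flowered inflated-pod: (40 − 44.4375)² / 44.4375 = 0.4431
  terminal-flowered constricted-pod: (20 − 14.8125)² / 14.8125 = 1.8167
χ² = 2.0889 + 6.8426 + 0.4431 + 1.8167 = 11.1913 ≈ 11.191
Degrees of freedom = 4 − 1 = 3; critical value at α = 0.05 is 7.815.
Since 11.191 > 7.815, we reject the null hypothesis — the data do not fit the 9:3:3:1 ratio.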